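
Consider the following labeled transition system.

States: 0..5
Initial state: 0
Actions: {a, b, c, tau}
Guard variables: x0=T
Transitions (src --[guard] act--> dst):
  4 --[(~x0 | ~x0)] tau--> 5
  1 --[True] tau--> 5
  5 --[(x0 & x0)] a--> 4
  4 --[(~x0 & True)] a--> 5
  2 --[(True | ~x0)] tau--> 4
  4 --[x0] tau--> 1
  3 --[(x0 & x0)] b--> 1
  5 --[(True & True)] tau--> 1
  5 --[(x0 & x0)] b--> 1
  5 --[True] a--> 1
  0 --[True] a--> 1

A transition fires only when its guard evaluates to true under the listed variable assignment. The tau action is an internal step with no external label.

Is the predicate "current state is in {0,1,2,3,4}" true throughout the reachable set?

Answer: INVARIANT VIOLATED at state 5

Working:
Allowed set {0,1,2,3,4}
Reachable = {0,1,4,5}
  0: safe
  1: safe
  4: safe
  5: VIOLATES
reach 5 via a·tau — violates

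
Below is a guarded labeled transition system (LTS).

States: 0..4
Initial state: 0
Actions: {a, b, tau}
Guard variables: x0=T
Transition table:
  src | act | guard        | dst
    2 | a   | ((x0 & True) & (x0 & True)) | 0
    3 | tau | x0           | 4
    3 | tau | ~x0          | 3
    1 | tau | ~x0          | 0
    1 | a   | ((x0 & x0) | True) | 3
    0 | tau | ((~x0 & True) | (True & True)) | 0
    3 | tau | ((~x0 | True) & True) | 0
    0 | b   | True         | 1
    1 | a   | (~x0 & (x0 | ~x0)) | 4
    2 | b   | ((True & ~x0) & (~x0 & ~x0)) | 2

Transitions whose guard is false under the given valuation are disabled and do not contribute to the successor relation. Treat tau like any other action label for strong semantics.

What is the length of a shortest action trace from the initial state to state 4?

Breadth-first toward 4:
  L0 = {0}
  L1 = {1}
  L2 = {3}
  L3 = {4}
first hit 4 at d=3 via b·a·tau

Answer: 3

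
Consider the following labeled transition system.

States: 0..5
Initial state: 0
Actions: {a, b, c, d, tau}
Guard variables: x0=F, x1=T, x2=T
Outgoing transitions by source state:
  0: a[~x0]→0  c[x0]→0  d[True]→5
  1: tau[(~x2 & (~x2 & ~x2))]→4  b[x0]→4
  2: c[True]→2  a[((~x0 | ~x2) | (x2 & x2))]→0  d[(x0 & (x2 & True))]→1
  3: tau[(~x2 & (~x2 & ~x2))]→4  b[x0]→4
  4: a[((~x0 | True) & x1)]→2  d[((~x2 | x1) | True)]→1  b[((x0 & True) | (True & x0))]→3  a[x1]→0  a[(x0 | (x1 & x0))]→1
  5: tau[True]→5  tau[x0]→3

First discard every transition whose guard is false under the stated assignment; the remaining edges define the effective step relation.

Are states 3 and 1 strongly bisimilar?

Compute ~ classes (split until stable):
  round 0: {{0,1,2,3,4,5}}
  round 1: {{0,4},{1,3},{2},{5}}
  round 2: {{0},{1,3},{2},{4},{5}}
stable after 3 split(s): 5 block(s)
[3]={1,3}  [1]={1,3}

Answer: BISIMILAR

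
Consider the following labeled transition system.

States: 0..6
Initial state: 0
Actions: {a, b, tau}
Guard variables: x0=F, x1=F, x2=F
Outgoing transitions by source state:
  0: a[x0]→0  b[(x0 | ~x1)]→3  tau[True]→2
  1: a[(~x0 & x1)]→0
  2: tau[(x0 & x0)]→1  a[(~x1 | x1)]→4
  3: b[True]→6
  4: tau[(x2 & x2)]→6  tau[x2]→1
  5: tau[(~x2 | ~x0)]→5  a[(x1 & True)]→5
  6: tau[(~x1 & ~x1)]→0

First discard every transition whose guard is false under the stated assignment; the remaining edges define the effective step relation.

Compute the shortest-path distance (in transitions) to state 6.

Breadth-first toward 6:
  Layer 0: {0}
  Layer 1: {2,3}
  Layer 2: {4,6}
first hit 6 at d=2 via b·b

Answer: 2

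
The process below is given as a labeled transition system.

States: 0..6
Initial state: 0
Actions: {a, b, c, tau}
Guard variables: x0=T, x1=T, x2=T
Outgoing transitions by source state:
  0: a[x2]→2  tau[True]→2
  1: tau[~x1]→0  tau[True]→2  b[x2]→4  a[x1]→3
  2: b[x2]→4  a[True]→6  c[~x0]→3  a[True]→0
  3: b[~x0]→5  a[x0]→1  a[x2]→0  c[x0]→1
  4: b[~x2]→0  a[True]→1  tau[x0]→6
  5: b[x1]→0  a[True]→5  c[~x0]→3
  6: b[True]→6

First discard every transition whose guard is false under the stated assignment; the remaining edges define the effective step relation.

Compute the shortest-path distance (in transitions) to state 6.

BFS to 6:
  depth 0: {0}
  depth 1: {2}
  depth 2: {4,6}
first hit 6 at d=2 via a·a

Answer: 2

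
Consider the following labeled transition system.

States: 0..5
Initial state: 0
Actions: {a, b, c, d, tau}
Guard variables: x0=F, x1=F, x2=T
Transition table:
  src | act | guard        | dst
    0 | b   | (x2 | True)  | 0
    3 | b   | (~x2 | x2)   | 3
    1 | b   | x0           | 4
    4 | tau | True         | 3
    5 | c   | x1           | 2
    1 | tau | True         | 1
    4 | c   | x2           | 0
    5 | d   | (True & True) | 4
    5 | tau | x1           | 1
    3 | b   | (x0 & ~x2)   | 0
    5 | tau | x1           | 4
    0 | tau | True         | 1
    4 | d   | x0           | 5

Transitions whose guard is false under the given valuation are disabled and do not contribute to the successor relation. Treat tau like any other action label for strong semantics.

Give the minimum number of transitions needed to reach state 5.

BFS to 5:
  L0 = {0}
  L1 = {1}
5 never appears.

Answer: UNREACHABLE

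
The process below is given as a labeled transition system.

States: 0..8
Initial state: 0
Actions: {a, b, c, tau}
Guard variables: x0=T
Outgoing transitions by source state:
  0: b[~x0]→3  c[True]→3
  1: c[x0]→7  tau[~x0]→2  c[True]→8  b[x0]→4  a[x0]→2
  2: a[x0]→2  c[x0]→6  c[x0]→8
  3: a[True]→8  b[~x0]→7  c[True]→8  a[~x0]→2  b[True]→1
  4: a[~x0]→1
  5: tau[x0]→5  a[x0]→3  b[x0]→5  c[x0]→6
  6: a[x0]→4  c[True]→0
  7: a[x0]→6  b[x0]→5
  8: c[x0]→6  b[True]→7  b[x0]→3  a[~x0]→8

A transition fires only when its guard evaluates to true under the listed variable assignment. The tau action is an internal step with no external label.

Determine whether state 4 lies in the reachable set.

After dropping false guards: 22 live edges.
L0 = {0}
L1 = {3}  cumulative {0,3}
L2 = {1,8}  cumulative {0,1,3,8}
L3 = {2,4,6,7}  cumulative {0,1,2,3,4,6,7,8}
L4 = {5}  cumulative {0,1,2,3,4,5,6,7,8}
Reachable = {0,1,2,3,4,5,6,7,8}
witness 4: c·b·b

Answer: REACHABLE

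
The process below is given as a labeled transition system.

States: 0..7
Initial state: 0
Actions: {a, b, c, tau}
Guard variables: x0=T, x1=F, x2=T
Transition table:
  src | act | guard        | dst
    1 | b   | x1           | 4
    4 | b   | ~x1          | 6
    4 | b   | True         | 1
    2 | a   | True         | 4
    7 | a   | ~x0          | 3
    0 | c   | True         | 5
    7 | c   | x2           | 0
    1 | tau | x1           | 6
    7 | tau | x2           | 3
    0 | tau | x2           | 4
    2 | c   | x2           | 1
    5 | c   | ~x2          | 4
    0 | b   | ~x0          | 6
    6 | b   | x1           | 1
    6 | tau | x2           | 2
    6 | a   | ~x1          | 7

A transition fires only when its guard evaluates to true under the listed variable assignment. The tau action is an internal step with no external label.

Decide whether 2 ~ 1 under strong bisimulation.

Compute ~ classes (split until stable):
  round 0: {{0,1,2,3,4,5,6,7}}
  round 1: {{0,7},{1,3,5},{2},{4},{6}}
  round 2: {{0},{1,3,5},{2},{4},{6},{7}}
Fixed point at round 3; 6 class(es).
[2]={2}  [1]={1,3,5}

Answer: NOT BISIMILAR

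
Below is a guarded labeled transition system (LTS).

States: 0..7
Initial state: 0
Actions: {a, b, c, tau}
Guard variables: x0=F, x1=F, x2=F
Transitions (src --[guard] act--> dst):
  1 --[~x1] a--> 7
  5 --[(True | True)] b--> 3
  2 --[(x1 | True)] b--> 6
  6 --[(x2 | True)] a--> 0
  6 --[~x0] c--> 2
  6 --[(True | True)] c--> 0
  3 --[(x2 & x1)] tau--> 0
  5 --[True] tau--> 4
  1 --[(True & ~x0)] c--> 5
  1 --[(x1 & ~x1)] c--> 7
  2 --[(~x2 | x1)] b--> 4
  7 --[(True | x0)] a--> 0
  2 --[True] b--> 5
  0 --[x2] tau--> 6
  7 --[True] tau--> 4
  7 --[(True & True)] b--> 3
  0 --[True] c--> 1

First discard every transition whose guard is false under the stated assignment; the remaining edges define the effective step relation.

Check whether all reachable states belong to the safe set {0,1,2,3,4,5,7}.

Answer: INVARIANT HOLDS

Working:
Inv-set: {0,1,2,3,4,5,7}
Reachable = {0,1,3,4,5,7}
  0: safe
  1: safe
  3: safe
  4: safe
  5: safe
  7: safe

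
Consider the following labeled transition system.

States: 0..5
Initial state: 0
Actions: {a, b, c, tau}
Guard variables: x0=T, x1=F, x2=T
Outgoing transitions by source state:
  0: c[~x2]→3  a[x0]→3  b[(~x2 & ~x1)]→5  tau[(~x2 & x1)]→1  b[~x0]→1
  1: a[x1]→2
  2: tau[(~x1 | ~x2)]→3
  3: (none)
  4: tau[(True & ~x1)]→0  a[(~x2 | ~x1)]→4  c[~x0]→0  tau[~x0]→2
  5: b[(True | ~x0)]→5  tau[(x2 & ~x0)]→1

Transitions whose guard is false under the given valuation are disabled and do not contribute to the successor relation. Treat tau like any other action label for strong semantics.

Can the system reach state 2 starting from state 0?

After dropping false guards: 5 live edges.
Layer 0: {0}
Layer 1: {3}  cumulative {0,3}
Reach set: {0,3}

Answer: UNREACHABLE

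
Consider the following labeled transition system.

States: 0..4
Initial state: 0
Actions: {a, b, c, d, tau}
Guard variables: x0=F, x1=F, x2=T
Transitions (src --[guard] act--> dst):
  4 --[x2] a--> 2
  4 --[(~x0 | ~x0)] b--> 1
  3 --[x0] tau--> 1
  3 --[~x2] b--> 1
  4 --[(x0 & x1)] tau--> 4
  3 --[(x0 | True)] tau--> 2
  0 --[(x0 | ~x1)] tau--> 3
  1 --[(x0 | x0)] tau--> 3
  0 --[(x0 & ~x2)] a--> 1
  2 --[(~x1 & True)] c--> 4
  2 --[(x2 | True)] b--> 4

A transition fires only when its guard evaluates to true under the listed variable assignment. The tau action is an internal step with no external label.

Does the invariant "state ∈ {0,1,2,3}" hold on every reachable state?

Inv-set: {0,1,2,3}
Reachable = {0,1,2,3,4}
  0: ✓
  1: ✓
  2: ✓
  3: ✓
  4: VIOLATES
reach 4 via tau·tau·c — violates

Answer: INVARIANT VIOLATED at state 4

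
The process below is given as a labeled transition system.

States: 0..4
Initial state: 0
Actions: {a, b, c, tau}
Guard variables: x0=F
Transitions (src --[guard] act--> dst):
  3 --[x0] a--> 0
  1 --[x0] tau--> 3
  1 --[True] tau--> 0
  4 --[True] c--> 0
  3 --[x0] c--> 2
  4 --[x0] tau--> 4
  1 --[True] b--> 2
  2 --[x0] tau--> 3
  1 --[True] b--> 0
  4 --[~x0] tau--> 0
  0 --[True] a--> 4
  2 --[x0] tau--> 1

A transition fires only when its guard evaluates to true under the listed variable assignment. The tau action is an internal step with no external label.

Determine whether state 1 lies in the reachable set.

Guard filter leaves 6 enabled edge(s).
L0 = {0}
L1 = {4}  cumulative {0,4}
R = {0,4}

Answer: UNREACHABLE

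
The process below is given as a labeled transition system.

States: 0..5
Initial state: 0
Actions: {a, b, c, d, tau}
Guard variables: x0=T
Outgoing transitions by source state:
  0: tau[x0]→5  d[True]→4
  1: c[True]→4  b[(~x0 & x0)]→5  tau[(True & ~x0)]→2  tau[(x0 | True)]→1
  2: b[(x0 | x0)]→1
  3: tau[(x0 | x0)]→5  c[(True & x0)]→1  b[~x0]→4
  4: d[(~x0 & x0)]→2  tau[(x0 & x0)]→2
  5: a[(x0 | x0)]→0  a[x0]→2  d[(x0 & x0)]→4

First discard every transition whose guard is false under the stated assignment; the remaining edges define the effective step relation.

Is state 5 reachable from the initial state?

Answer: REACHABLE

Analysis:
11 transition(s) survive guard evaluation.
depth 0: {0}
depth 1: {4,5}  cumulative {0,4,5}
depth 2: {2}  cumulative {0,2,4,5}
depth 3: {1}  cumulative {0,1,2,4,5}
Reachable = {0,1,2,4,5}
witness 5: tau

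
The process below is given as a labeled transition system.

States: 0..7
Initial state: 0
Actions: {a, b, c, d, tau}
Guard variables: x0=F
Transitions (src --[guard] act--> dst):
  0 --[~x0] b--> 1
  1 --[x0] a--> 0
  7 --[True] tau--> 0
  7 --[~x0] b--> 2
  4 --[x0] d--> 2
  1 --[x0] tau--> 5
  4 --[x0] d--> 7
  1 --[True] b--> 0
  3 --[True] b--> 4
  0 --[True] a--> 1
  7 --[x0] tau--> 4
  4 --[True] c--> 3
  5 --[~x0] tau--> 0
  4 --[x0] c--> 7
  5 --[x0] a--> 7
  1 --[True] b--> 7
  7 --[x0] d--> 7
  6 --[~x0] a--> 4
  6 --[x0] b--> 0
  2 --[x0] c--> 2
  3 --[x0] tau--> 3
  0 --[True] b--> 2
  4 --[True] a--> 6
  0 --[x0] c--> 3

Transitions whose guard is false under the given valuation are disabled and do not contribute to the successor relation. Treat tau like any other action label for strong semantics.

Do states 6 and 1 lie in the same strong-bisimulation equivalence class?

Refine partition for ~:
  π0 = {{0,1,2,3,4,5,6,7}}
  π1 = {{0},{1,3},{2},{4},{5},{6},{7}}
  π2 = {{0},{1},{2},{3},{4},{5},{6},{7}}
Fixed point at round 3; 8 class(es).
6∈{6}, 1∈{1}

Answer: NOT BISIMILAR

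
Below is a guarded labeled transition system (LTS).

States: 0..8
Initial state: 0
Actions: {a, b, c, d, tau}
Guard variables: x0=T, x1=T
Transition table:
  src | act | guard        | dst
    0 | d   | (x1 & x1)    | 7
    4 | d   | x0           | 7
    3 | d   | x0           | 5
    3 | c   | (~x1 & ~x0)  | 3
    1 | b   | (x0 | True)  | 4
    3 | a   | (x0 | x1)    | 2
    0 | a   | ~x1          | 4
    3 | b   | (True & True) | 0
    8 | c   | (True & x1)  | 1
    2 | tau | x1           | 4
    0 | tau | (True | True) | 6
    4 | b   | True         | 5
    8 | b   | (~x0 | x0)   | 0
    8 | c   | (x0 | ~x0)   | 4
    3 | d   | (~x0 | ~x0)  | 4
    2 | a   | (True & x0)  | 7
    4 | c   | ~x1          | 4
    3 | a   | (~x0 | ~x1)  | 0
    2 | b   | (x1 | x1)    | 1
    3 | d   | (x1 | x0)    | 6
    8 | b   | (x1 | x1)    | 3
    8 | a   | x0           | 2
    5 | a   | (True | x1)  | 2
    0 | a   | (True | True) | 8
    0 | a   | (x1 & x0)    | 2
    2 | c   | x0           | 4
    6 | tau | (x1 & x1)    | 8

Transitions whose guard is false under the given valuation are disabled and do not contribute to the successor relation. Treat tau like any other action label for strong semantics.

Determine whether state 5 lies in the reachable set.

22 transition(s) survive guard evaluation.
Layer 0: {0}
Layer 1: {2,6,7,8}  total {0,2,6,7,8}
Layer 2: {1,3,4}  total {0,1,2,3,4,6,7,8}
Layer 3: {5}  total {0,1,2,3,4,5,6,7,8}
Reachable = {0,1,2,3,4,5,6,7,8}
trace reaching 5: a·c·b

Answer: REACHABLE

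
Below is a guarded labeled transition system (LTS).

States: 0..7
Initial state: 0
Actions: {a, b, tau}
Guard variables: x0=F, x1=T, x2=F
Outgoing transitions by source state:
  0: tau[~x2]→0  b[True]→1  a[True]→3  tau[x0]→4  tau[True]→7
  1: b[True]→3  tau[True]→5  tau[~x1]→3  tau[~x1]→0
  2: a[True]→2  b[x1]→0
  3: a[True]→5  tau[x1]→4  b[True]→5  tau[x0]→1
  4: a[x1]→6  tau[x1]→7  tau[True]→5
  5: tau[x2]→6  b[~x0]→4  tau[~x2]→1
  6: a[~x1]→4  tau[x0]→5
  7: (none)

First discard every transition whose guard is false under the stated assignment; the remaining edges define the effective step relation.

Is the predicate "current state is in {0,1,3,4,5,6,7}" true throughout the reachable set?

Inv-set: {0,1,3,4,5,6,7}
R = {0,1,3,4,5,6,7}
  0: ok
  1: ok
  3: ok
  4: ok
  5: ok
  6: ok
  7: ok

Answer: INVARIANT HOLDS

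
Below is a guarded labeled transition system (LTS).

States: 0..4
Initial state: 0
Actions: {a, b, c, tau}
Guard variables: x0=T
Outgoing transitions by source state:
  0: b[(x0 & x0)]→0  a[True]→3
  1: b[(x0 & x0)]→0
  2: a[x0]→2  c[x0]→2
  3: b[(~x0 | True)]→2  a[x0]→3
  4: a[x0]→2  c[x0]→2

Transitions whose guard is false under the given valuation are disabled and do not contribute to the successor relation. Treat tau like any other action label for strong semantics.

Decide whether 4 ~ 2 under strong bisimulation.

Compute ~ classes (split until stable):
  round 0: {{0,1,2,3,4}}
  round 1: {{0,3},{1},{2,4}}
  round 2: {{0},{1},{2,4},{3}}
Fixed point at round 3; 4 class(es).
class of 4: {2,4}; class of 2: {2,4}

Answer: BISIMILAR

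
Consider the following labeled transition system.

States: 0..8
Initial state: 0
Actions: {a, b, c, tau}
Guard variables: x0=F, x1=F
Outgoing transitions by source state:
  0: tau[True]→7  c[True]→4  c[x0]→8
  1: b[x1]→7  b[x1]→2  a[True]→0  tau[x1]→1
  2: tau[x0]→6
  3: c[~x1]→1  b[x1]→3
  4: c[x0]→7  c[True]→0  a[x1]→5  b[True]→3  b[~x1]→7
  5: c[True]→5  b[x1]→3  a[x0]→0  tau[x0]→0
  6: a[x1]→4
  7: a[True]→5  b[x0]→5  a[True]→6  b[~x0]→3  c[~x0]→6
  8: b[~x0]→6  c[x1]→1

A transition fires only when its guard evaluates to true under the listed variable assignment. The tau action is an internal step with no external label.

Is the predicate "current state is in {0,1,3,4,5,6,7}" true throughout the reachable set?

Inv-set: {0,1,3,4,5,6,7}
R = {0,1,3,4,5,6,7}
  0: safe
  1: safe
  3: safe
  4: safe
  5: safe
  6: safe
  7: safe

Answer: INVARIANT HOLDS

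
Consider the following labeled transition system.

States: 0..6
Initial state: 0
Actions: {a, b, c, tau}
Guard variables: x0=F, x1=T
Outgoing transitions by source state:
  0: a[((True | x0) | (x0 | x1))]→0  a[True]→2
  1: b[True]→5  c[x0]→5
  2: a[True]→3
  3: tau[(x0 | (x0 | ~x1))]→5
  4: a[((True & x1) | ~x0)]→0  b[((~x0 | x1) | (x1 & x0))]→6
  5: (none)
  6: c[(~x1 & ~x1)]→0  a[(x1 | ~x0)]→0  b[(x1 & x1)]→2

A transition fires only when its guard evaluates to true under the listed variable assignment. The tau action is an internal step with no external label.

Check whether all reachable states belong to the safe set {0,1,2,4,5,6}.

Answer: INVARIANT VIOLATED at state 3

Analysis:
Safe = {0,1,2,4,5,6}
Reach set: {0,2,3}
  0: ok
  2: ok
  3: outside
witness against invariant: a·a → 3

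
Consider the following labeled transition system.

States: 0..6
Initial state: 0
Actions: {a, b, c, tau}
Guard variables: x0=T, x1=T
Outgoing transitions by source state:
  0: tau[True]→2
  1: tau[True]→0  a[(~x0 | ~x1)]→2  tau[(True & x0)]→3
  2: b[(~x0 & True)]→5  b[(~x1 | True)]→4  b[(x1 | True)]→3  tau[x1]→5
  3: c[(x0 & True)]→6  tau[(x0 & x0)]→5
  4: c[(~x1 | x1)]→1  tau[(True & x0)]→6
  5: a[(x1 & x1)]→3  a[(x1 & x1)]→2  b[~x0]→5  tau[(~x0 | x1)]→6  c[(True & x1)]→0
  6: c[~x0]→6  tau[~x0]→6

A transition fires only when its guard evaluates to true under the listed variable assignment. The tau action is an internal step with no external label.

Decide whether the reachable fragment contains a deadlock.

Answer: DEADLOCK at state 6

Trace:
R = {0,1,2,3,4,5,6}
  0: tau→2  [1 out]
  1: tau→0  tau→3  [2 out]
  2: b→3  b→4  tau→5  [3 out]
  3: c→6  tau→5  [2 out]
  4: c→1  tau→6  [2 out]
  5: a→2  a→3  c→0  tau→6  [4 out]
  6: ∅  [deadlock]
trace reaching 6: tau·b·c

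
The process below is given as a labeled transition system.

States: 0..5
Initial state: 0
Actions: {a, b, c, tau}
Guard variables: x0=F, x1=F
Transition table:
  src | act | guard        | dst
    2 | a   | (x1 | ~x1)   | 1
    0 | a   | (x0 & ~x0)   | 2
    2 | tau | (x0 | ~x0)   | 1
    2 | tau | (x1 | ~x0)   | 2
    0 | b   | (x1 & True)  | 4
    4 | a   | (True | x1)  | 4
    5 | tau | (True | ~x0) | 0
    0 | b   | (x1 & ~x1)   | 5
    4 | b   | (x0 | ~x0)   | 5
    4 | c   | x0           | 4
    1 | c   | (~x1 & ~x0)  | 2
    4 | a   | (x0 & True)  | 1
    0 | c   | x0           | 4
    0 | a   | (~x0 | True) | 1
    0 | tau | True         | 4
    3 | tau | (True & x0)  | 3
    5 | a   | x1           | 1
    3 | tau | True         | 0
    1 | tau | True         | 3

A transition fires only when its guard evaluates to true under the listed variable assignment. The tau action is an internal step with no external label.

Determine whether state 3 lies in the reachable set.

Answer: REACHABLE

Trace:
Guard filter leaves 11 enabled edge(s).
Layer 0: {0}
Layer 1: {1,4}  cumulative {0,1,4}
Layer 2: {2,3,5}  cumulative {0,1,2,3,4,5}
Reachable = {0,1,2,3,4,5}
Path to 3: a·tau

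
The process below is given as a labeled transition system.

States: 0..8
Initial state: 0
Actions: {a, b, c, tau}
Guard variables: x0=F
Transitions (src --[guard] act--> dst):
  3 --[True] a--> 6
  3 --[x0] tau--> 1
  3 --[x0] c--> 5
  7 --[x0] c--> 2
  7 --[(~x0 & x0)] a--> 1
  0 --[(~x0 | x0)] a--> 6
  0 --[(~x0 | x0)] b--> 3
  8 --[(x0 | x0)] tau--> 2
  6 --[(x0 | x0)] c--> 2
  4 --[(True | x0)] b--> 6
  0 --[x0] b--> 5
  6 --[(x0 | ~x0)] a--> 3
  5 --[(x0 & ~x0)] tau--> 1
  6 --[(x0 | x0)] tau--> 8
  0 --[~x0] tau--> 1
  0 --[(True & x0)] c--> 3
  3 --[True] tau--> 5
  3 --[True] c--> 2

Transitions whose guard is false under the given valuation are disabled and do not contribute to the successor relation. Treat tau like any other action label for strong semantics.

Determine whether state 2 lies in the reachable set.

Answer: REACHABLE

Trace:
Guard filter leaves 8 enabled edge(s).
L0 = {0}
L1 = {1,3,6}  cumulative {0,1,3,6}
L2 = {2,5}  cumulative {0,1,2,3,5,6}
Reachable = {0,1,2,3,5,6}
witness 2: b·c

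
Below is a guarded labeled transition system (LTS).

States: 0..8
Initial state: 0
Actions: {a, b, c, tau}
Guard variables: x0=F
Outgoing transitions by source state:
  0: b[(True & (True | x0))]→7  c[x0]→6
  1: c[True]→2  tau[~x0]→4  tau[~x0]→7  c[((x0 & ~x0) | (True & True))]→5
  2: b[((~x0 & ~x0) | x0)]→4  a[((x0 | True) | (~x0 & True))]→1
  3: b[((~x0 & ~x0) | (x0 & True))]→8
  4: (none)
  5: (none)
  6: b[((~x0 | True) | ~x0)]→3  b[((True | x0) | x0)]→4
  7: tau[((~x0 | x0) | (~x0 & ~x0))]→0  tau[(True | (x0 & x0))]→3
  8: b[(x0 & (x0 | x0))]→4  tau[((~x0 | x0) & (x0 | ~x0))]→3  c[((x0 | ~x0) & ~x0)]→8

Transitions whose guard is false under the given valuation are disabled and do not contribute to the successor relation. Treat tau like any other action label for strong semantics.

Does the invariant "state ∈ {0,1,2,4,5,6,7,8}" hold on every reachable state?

Answer: INVARIANT VIOLATED at state 3

Working:
Safe = {0,1,2,4,5,6,7,8}
R = {0,3,7,8}
  0: safe
  3: ✗ unsafe
  7: safe
  8: safe
reach 3 via b·tau — violates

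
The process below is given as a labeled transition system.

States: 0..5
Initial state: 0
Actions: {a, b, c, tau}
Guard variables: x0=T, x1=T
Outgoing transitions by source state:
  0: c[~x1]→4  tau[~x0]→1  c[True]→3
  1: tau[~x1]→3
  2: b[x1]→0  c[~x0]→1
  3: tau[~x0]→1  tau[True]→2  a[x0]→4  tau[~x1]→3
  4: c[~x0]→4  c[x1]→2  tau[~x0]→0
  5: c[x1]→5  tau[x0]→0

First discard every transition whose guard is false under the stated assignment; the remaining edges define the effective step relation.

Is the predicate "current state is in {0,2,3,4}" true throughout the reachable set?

Inv-set: {0,2,3,4}
R = {0,2,3,4}
  0: ✓
  2: ✓
  3: ✓
  4: ✓

Answer: INVARIANT HOLDS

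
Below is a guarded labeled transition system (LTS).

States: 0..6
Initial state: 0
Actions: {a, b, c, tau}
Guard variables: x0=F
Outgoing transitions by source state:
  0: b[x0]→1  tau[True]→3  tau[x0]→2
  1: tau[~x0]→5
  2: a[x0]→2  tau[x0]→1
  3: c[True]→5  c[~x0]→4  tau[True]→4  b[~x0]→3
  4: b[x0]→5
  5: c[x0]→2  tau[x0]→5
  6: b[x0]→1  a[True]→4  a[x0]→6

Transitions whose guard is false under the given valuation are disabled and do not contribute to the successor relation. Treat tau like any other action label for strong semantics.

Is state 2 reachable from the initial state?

Answer: UNREACHABLE

Working:
After dropping false guards: 7 live edges.
L0 = {0}
L1 = {3}  now seen {0,3}
L2 = {4,5}  now seen {0,3,4,5}
Reachable = {0,3,4,5}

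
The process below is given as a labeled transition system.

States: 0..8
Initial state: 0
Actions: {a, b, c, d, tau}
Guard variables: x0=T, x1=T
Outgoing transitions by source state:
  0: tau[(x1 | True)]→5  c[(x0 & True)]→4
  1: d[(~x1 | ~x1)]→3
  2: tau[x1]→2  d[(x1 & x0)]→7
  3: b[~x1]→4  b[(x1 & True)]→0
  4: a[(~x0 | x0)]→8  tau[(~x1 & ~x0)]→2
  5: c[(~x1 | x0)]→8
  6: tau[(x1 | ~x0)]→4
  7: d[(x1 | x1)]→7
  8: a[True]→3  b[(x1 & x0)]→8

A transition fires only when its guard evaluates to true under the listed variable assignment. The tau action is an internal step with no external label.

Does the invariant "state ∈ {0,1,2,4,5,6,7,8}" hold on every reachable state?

Inv-set: {0,1,2,4,5,6,7,8}
R = {0,3,4,5,8}
  0: safe
  3: outside
  4: safe
  5: safe
  8: safe
witness against invariant: tau·c·a → 3

Answer: INVARIANT VIOLATED at state 3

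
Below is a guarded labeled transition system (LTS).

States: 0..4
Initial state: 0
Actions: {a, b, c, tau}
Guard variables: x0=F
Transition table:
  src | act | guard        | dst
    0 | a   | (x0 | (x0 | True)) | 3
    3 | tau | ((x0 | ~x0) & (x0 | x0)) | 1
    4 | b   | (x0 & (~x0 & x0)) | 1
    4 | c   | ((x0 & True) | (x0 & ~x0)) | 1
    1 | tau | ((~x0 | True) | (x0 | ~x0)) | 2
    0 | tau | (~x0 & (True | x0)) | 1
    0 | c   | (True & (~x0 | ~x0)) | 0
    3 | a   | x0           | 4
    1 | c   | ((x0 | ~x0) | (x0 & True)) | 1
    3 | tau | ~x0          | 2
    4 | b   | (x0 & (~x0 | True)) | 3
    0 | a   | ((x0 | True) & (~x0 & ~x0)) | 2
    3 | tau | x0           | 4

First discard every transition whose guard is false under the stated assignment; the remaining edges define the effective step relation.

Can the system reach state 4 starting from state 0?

Guard filter leaves 7 enabled edge(s).
depth 0: {0}
depth 1: {1,2,3}  total {0,1,2,3}
Reachable = {0,1,2,3}

Answer: UNREACHABLE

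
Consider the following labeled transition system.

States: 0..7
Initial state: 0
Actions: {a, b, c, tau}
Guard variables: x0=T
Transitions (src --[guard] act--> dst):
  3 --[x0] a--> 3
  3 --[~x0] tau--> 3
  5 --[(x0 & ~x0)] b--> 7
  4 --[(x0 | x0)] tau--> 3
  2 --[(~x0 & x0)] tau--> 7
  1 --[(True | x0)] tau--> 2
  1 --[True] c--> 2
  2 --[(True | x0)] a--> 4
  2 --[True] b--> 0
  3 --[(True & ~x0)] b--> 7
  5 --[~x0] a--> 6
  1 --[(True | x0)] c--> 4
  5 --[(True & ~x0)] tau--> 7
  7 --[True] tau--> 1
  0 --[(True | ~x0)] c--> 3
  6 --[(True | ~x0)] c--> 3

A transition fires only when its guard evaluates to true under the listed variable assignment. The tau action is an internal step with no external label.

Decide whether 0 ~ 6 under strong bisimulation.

Answer: BISIMILAR

Working:
Refine partition for ~:
  P[0] = {{0,1,2,3,4,5,6,7}}
  P[1] = {{0,6},{1},{2},{3},{4,7},{5}}
  P[2] = {{0,6},{1},{2},{3},{4},{5},{7}}
stable after 3 split(s): 7 block(s)
[0]={0,6}  [6]={0,6}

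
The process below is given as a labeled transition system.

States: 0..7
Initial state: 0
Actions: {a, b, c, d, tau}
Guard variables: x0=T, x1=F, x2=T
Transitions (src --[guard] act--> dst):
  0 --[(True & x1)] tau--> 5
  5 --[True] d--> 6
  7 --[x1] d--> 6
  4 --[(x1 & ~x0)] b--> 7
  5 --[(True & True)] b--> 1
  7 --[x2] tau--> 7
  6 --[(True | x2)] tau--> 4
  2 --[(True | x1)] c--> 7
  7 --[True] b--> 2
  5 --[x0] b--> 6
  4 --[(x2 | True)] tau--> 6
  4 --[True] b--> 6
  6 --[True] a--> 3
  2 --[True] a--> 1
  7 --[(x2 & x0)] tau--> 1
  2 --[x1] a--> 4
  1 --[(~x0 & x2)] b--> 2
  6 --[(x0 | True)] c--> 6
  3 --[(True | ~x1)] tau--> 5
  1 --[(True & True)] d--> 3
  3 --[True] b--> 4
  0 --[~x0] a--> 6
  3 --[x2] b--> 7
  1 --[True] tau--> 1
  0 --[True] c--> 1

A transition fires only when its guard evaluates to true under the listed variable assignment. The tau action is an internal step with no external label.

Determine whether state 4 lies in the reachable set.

Answer: REACHABLE

Analysis:
After dropping false guards: 19 live edges.
L0 = {0}
L1 = {1}  cumulative {0,1}
L2 = {3}  cumulative {0,1,3}
L3 = {4,5,7}  cumulative {0,1,3,4,5,7}
L4 = {2,6}  cumulative {0,1,2,3,4,5,6,7}
R = {0,1,2,3,4,5,6,7}
witness 4: c·d·b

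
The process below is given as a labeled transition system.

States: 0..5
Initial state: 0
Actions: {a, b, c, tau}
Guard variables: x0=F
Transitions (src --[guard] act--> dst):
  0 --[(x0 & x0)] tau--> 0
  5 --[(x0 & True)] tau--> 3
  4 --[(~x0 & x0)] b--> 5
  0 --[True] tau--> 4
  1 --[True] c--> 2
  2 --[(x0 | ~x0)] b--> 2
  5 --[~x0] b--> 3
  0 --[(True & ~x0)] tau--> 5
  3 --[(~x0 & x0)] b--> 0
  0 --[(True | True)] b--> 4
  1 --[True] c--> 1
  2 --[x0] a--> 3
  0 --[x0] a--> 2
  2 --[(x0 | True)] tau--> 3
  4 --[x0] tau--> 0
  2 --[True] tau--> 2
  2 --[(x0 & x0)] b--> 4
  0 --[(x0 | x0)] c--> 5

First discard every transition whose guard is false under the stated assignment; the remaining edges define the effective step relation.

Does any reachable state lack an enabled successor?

Reach set: {0,3,4,5}
  0: b→4  tau→4  tau→5  [3 out]
  3: ∅  [deadlock]
  4: ∅  [deadlock]
  5: b→3  [1 out]
trace reaching 3: tau·b

Answer: DEADLOCK at state 3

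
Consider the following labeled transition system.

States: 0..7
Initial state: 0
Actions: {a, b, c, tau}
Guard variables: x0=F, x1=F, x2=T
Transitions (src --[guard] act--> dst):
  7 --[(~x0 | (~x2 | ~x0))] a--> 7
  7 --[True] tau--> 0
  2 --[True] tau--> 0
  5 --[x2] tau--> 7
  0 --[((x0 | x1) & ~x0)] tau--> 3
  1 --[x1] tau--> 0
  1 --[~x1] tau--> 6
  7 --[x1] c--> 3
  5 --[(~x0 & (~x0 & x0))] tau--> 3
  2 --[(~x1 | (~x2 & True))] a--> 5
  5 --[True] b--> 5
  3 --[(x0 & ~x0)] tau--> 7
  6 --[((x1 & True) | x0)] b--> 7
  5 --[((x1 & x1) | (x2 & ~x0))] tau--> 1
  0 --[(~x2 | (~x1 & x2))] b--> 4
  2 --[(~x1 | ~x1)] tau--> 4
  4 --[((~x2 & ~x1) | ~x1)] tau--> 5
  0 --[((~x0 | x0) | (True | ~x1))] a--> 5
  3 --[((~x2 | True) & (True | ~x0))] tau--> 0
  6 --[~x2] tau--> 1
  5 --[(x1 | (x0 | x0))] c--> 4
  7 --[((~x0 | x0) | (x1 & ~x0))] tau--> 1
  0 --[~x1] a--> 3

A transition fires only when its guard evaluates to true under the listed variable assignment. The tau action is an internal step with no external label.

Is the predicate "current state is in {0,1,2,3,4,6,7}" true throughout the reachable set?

Answer: INVARIANT VIOLATED at state 5

Working:
Safe = {0,1,2,3,4,6,7}
R = {0,1,3,4,5,6,7}
  0: ✓
  1: ✓
  3: ✓
  4: ✓
  5: VIOLATES
  6: ✓
  7: ✓
reach 5 via a — violates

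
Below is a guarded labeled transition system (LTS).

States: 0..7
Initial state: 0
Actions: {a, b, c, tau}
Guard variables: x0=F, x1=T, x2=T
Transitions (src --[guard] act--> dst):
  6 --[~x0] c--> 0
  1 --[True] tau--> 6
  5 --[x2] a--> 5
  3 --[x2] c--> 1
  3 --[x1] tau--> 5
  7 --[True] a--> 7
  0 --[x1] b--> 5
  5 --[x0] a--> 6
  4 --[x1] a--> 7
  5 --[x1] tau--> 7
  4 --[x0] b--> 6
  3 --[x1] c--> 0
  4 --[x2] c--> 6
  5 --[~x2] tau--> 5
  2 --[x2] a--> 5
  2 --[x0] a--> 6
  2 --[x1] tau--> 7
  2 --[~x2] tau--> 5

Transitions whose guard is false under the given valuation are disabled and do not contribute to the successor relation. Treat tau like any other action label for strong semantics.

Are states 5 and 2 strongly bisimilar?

Bisimulation quotient by refinement:
  P[0] = {{0,1,2,3,4,5,6,7}}
  P[1] = {{0},{1},{2,5},{3},{4},{6},{7}}
Fixed point at round 2; 7 class(es).
5∈{2,5}, 2∈{2,5}

Answer: BISIMILAR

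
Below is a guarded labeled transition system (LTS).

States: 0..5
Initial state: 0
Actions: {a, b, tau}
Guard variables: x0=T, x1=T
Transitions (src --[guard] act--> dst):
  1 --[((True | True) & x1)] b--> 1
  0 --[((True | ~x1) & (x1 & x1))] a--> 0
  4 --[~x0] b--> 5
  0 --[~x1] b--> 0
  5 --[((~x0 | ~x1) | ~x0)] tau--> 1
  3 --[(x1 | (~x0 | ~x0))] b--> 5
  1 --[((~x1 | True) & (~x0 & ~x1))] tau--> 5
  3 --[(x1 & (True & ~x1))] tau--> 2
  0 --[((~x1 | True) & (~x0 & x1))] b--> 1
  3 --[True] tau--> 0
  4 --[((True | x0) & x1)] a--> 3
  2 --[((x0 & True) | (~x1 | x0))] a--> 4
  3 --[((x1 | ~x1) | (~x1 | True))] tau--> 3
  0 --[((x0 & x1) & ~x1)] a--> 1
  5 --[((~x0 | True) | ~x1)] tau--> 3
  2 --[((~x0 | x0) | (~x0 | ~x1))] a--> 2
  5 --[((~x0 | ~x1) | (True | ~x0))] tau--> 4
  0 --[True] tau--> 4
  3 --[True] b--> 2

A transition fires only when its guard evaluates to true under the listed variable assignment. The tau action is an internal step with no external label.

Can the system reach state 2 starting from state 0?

Guard filter leaves 12 enabled edge(s).
Layer 0: {0}
Layer 1: {4}  cumulative {0,4}
Layer 2: {3}  cumulative {0,3,4}
Layer 3: {2,5}  cumulative {0,2,3,4,5}
Reach set: {0,2,3,4,5}
trace reaching 2: tau·a·b

Answer: REACHABLE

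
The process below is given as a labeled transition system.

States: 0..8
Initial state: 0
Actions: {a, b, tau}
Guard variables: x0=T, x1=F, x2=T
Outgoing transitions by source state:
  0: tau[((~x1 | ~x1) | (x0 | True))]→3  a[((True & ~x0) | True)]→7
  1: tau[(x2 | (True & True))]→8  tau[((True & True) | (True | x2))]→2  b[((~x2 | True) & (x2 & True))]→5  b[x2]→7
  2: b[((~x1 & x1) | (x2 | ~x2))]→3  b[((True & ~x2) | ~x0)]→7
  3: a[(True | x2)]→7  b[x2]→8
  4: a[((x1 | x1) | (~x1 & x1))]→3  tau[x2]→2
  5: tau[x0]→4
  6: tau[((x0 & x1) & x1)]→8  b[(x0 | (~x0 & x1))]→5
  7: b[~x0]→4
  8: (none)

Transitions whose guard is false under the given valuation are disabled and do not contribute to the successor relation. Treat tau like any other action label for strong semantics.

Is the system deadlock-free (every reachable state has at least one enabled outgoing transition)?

Reach set: {0,3,7,8}
  0: a→7  tau→3  [2 out]
  3: a→7  b→8  [2 out]
  7: ∅  [STUCK]
  8: ∅  [STUCK]
witness 7: a

Answer: DEADLOCK at state 7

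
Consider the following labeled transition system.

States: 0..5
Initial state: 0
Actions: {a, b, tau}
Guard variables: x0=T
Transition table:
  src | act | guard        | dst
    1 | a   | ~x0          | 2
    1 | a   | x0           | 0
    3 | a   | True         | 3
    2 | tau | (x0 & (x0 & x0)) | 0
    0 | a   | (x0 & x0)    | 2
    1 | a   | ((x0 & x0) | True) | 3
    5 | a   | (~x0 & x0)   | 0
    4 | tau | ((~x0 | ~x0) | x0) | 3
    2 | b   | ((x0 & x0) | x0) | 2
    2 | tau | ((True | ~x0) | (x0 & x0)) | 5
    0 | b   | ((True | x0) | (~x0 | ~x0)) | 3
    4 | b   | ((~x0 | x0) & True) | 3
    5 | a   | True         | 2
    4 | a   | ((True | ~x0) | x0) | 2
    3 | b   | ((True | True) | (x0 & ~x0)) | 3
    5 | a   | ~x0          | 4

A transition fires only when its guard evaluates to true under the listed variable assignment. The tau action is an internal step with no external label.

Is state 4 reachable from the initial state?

After dropping false guards: 13 live edges.
L0 = {0}
L1 = {2,3}  cumulative {0,2,3}
L2 = {5}  cumulative {0,2,3,5}
R = {0,2,3,5}

Answer: UNREACHABLE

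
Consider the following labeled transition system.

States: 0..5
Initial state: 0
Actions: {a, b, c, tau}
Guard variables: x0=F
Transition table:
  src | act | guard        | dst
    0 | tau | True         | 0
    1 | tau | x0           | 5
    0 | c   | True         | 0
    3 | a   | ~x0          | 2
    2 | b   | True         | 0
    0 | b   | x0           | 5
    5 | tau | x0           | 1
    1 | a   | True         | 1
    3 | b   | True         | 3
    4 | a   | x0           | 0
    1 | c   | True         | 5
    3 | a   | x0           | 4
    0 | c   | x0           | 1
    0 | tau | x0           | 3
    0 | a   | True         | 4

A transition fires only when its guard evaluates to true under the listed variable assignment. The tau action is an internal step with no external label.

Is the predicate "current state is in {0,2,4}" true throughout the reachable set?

Answer: INVARIANT HOLDS

Working:
Allowed set {0,2,4}
Reach set: {0,4}
  0: ok
  4: ok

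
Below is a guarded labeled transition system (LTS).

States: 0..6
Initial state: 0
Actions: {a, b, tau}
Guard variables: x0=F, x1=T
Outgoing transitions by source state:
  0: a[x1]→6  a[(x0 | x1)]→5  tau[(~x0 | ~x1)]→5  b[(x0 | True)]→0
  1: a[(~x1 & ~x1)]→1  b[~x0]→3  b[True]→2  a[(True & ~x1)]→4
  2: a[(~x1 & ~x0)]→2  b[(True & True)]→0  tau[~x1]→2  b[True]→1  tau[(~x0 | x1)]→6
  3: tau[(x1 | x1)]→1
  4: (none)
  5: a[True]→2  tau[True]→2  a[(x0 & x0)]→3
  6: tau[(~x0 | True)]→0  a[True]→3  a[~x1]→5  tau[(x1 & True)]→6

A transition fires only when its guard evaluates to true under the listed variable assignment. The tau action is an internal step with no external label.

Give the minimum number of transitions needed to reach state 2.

BFS to 2:
  L0 = {0}
  L1 = {5,6}
  L2 = {2,3}
depth(2)=2, e.g. a·a

Answer: 2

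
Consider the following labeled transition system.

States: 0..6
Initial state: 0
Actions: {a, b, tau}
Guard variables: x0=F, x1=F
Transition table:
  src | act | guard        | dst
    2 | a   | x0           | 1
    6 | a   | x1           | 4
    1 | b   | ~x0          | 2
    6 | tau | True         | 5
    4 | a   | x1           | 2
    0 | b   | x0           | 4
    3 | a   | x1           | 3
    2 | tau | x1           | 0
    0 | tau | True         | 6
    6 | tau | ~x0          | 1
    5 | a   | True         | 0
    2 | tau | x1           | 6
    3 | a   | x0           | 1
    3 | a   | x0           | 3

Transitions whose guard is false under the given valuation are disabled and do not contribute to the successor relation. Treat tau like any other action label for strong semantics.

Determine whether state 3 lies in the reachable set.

After dropping false guards: 5 live edges.
Layer 0: {0}
Layer 1: {6}  total {0,6}
Layer 2: {1,5}  total {0,1,5,6}
Layer 3: {2}  total {0,1,2,5,6}
R = {0,1,2,5,6}

Answer: UNREACHABLE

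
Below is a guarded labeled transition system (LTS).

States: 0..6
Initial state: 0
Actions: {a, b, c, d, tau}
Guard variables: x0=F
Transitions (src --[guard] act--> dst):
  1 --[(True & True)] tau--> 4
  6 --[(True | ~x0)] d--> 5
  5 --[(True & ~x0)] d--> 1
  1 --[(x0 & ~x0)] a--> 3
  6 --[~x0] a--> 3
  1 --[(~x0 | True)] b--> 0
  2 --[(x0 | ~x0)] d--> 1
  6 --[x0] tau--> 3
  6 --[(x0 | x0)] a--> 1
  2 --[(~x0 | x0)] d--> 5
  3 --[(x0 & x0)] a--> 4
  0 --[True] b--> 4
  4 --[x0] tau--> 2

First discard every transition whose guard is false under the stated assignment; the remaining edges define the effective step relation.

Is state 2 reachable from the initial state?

After dropping false guards: 8 live edges.
L0 = {0}
L1 = {4}  cumulative {0,4}
Reach set: {0,4}

Answer: UNREACHABLE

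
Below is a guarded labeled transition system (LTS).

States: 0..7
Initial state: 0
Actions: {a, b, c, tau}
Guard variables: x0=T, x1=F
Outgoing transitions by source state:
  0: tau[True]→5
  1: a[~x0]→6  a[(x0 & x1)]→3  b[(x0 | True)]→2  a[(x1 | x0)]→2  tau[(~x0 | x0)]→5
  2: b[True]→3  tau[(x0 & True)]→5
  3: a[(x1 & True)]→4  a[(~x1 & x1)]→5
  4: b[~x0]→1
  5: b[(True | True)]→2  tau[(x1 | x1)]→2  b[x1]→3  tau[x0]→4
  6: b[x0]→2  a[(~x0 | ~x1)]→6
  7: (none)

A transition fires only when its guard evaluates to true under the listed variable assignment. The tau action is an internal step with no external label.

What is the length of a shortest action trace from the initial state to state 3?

Breadth-first toward 3:
  L0 = {0}
  L1 = {5}
  L2 = {2,4}
  L3 = {3}
first hit 3 at d=3 via tau·b·b

Answer: 3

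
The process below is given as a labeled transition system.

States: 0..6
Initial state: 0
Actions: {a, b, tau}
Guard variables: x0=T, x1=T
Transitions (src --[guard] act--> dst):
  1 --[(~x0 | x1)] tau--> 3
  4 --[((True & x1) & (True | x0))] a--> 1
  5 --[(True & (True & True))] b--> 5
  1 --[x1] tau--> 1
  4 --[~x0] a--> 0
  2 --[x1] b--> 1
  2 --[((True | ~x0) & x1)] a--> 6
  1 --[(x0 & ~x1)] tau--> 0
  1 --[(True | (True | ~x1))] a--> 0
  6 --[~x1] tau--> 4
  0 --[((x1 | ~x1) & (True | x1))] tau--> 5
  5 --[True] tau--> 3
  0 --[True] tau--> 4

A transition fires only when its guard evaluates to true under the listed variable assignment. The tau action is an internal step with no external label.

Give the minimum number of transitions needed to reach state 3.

Answer: 2

Trace:
BFS to 3:
  L0 = {0}
  L1 = {4,5}
  L2 = {1,3}
depth(3)=2, e.g. tau·tau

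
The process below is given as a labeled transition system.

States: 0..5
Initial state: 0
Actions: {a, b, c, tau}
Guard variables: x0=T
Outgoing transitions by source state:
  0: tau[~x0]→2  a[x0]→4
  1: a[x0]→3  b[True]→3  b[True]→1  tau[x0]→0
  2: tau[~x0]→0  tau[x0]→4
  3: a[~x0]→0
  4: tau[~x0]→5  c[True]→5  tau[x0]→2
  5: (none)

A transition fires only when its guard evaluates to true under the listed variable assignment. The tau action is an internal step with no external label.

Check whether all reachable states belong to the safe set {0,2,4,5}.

Answer: INVARIANT HOLDS

Trace:
Inv-set: {0,2,4,5}
Reach set: {0,2,4,5}
  0: safe
  2: safe
  4: safe
  5: safe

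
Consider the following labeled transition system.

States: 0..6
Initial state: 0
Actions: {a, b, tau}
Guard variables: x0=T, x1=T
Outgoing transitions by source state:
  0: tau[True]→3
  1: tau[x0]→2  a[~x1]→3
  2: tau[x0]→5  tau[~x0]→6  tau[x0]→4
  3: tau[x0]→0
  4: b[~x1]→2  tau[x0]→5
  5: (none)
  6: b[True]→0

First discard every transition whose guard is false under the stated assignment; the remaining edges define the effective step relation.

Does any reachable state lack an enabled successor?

R = {0,3}
  0: tau→3  [1 exit(s)]
  3: tau→0  [1 exit(s)]

Answer: DEADLOCK-FREE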